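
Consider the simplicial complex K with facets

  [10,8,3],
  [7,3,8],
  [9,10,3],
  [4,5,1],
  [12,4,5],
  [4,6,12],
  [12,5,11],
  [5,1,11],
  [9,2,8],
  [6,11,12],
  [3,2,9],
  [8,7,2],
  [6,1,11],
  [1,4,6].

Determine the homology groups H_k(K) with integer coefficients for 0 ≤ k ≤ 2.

H_0 ≅ Z^2,  H_1 ≅ Z,  H_2 ≅ Z.

Fix the vertex order 1 < 2 < 3 < 4 < 5 < 6 < 7 < 8 < 9 < 10 < 11 < 12 and write every simplex with vertices in increasing order. Then dim K = 2 and the simplices of K are:

  0-simplices (12): [1], [2], [3], [4], [5], [6], [7], [8], [9], [10], [11], [12]
  1-simplices (24): (24 of them)
  2-simplices (14): [1,4,5], [1,4,6], [1,5,11], [1,6,11], [2,3,9], [2,7,8], [2,8,9], [3,7,8], [3,8,10], [3,9,10], [4,5,12], [4,6,12], [5,11,12], [6,11,12]

giving chain groups C_0 ≅ Z^12, C_1 ≅ Z^24, C_2 ≅ Z^14.

∂_1: C_1 → C_0 maps an edge to its endpoints' difference, ∂[p,q] = q − p. For instance
  ∂[6,12] = [12] − [6].
This gives a 12×24 integer matrix of rank 10; reducing to Smith normal form yields diagonal entries (1,1,1,1,1,1,1,1,1,1).

∂_2: C_2 → C_1 maps a triangle to the signed sum of its edges. For instance
  ∂[1,6,11] = [6,11] − [1,11] + [1,6],
  ∂[3,8,10] = [8,10] − [3,10] + [3,8].
This gives a 24×14 integer matrix of rank 13; reducing to Smith normal form yields diagonal entries (1,1,1,1,1,1,1,1,1,1,1,1,1).

Computing H_k = (kernel of ∂_k) / (image of ∂_{k+1}):

  H_0: rank C_0 − rank ∂_1 = 12 − 10 = 2, and the invariant factors of ∂_1 are all 1, so H_0 ≅ Z^2.
  H_1: rank ker ∂_1 − rank ∂_2 = (24 − 10) − 13 = 1, and the invariant factors of ∂_2 are all 1, so H_1 ≅ Z.
  H_2: rank ker ∂_2 − rank ∂_3 = (14 − 13) − 0 = 1, and there is no ∂_3, so H_2 ≅ Z.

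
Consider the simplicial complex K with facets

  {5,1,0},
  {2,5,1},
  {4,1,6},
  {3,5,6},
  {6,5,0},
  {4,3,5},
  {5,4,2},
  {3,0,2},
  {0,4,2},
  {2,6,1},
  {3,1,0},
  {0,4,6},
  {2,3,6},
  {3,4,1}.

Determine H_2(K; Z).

Order the vertices as 0 < 1 < 2 < 3 < 4 < 5 < 6. Listing each simplex with vertices in this order, K has dimension 2 with simplices:

  0-simplices (7): [0], [1], [2], [3], [4], [5], [6]
  1-simplices (21): [0,1], [0,2], [0,3], [0,4], [0,5], [0,6], [1,2], [1,3], [1,4], [1,5], [1,6], [2,3], [2,4], [2,5], [2,6], [3,4], [3,5], [3,6], [4,5], [4,6], [5,6]
  2-simplices (14): [0,1,3], [0,1,5], [0,2,3], [0,2,4], [0,4,6], [0,5,6], [1,2,5], [1,2,6], [1,3,4], [1,4,6], [2,3,6], [2,4,5], [3,4,5], [3,5,6]

so the chain groups are C_0 ≅ Z^7, C_1 ≅ Z^21, C_2 ≅ Z^14.

The boundary map ∂_1: C_1 → C_0 is given by ∂[p,q] = [q] − [p]. For instance
  ∂[0,5] = [5] − [0].
As a 7×21 matrix over Z this has rank 6, with invariant factors (1,1,1,1,1,1).

The boundary map ∂_2: C_2 → C_1 sends each 2-simplex [p,q,r] to [q,r] − [p,r] + [p,q]. For instance
  ∂[0,1,3] = [1,3] − [0,3] + [0,1],
  ∂[3,4,5] = [4,5] − [3,5] + [3,4].
This gives a 21×14 integer matrix of rank 13; reducing to Smith normal form yields diagonal entries (1,1,1,1,1,1,1,1,1,1,1,1,1).

Reading off H_k = ker ∂_k / im ∂_{k+1}:

  H_2: rank ker ∂_2 − rank ∂_3 = (14 − 13) − 0 = 1, and there is no ∂_3, so H_2 = Z.

H_2 ≅ Z.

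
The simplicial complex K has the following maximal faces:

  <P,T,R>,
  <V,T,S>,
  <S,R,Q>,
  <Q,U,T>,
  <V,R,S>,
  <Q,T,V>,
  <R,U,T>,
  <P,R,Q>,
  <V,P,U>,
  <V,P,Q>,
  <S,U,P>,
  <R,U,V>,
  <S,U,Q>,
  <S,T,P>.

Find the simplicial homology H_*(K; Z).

H_0 = Z,  H_1 = Z^2,  H_2 = Z.

Take the total order P < Q < R < S < T < U < V on the vertex set. Then K (dimension 2) consists of the simplices:

  0-simplices (7): P, Q, R, S, T, U, V
  1-simplices (21): PQ, PR, PS, PT, PU, PV, QR, QS, QT, QU, QV, RS, RT, RU, RV, ST, SU, SV, TU, TV, UV
  2-simplices (14): PQR, PQV, PRT, PST, PSU, PUV, QRS, QSU, QTU, QTV, RSV, RTU, RUV, STV

Hence C_0 ≅ Z^7, C_1 ≅ Z^21, C_2 ≅ Z^14.

Boundary ∂_1: C_1 → C_0 sends each edge [p,q] (with p < q) to q − p.
This gives a 7×21 integer matrix of rank 6; reducing to Smith normal form yields diagonal entries (1,1,1,1,1,1).

∂_2: C_2 → C_1 sends each 2-simplex [p,q,r] to [q,r] − [p,r] + [p,q]. For instance
  ∂RTU = TU − RU + RT,
  ∂PUV = UV − PV + PU.
The 21×14 boundary matrix has rank 13 and Smith normal form diag(1,1,1,1,1,1,1,1,1,1,1,1,1).

Computing H_k = (kernel of ∂_k) / (image of ∂_{k+1}):

  H_0: rank C_0 − rank ∂_1 = 7 − 6 = 1, and the invariant factors of ∂_1 are all 1, so H_0 = Z.
  H_1: rank ker ∂_1 − rank ∂_2 = (21 − 6) − 13 = 2, and the invariant factors of ∂_2 are all 1, so H_1 = Z^2.
  H_2: rank ker ∂_2 − rank ∂_3 = (14 − 13) − 0 = 1, and there is no ∂_3, so H_2 = Z.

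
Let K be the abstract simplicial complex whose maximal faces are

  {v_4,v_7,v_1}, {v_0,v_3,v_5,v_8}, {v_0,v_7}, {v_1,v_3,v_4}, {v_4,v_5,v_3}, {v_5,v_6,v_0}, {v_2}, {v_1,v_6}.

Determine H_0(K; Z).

H_0 ≅ Z^2.

Take the total order v_0 < v_1 < v_2 < v_3 < v_4 < v_5 < v_6 < v_7 < v_8 on the vertex set. Then K (dimension 3) consists of the simplices:

  0-simplices (9): [v_0], [v_1], [v_2], [v_3], [v_4], [v_5], [v_6], [v_7], [v_8]
  1-simplices (16): (16 of them)
  2-simplices (8): [v_0,v_3,v_5], [v_0,v_3,v_8], [v_0,v_5,v_6], [v_0,v_5,v_8], [v_1,v_3,v_4], [v_1,v_4,v_7], [v_3,v_4,v_5], [v_3,v_5,v_8]
  3-simplices (1): [v_0,v_3,v_5,v_8]

Hence C_0 ≅ Z^9, C_1 ≅ Z^16, C_2 ≅ Z^8, C_3 ≅ Z^1.

∂_1: C_1 → C_0 maps an edge to its endpoints' difference, ∂[p,q] = q − p. For instance
  ∂[v_0,v_8] = [v_8] − [v_0].
The 9×16 boundary matrix has rank 7 and Smith normal form diag(1,1,1,1,1,1,1).

The boundary map ∂_2: C_2 → C_1 maps a triangle to the signed sum of its edges. For instance
  ∂[v_0,v_3,v_5] = [v_3,v_5] − [v_0,v_5] + [v_0,v_3],
  ∂[v_1,v_3,v_4] = [v_3,v_4] − [v_1,v_4] + [v_1,v_3].
This gives a 16×8 integer matrix of rank 7; reducing to Smith normal form yields diagonal entries (1,1,1,1,1,1,1).

The boundary map ∂_3: C_3 → C_2 sends each 3-simplex σ to the alternating sum Σ_i (−1)^i (σ with its i-th vertex removed). For instance
  ∂[v_0,v_3,v_5,v_8] = [v_3,v_5,v_8] − [v_0,v_5,v_8] + [v_0,v_3,v_8] − [v_0,v_3,v_5].
The resulting 8×1 matrix has rank 1, and its Smith normal form has invariant factors (1).

Computing H_k = (kernel of ∂_k) / (image of ∂_{k+1}):

  H_0: rank C_0 − rank ∂_1 = 9 − 7 = 2, and the invariant factors of ∂_1 are all 1, so H_0 = Z^2.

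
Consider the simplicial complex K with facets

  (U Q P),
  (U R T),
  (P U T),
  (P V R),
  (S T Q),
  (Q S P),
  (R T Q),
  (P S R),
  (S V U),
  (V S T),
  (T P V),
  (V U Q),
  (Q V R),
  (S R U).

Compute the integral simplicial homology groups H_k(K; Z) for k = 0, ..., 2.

H_0 = Z,  H_1 = Z^2,  H_2 = Z.

K has 7 vertices, 21 edges, 14 triangles.
rank ∂_0 = 0, rank ∂_1 = 6 ⇒ b_0 = 7 − 0 − 6 = 1; all invariant factors of ∂_1 are 1 so no torsion. So H_0 ≅ Z.
rank ∂_1 = 6, rank ∂_2 = 13 ⇒ b_1 = 21 − 6 − 13 = 2; all invariant factors of ∂_2 are 1 so no torsion. So H_1 ≅ Z^2.
rank ∂_2 = 13, rank ∂_3 = 0 ⇒ b_2 = 14 − 13 − 0 = 1. So H_2 ≅ Z.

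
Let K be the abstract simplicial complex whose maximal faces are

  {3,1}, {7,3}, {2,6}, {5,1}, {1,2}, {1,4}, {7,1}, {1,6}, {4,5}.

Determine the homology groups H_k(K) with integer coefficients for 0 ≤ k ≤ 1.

H_0 ≅ Z,  H_1 ≅ Z^3.

We work with the vertex ordering 1 < 2 < 3 < 4 < 5 < 6 < 7. The simplices of K, each written with vertices in increasing order, are:

  0-simplices (7): [1], [2], [3], [4], [5], [6], [7]
  1-simplices (9): [1,2], [1,3], [1,4], [1,5], [1,6], [1,7], [2,6], [3,7], [4,5]

Hence C_0 ≅ Z^7, C_1 ≅ Z^9.

The boundary map ∂_1: C_1 → C_0 is given by ∂[p,q] = [q] − [p]. For instance
  ∂[4,5] = [5] − [4].
This gives a 7×9 integer matrix of rank 6; reducing to Smith normal form yields diagonal entries (1,1,1,1,1,1).

Reading off H_k = ker ∂_k / im ∂_{k+1}:

  H_0: rank C_0 − rank ∂_1 = 7 − 6 = 1, and the invariant factors of ∂_1 are all 1, so H_0 ≅ Z.
  H_1: rank ker ∂_1 − rank ∂_2 = (9 − 6) − 0 = 3, and there is no ∂_2, so H_1 ≅ Z^3.

As a check, the Euler characteristic is 7 − 9 = -2, which agrees with 1 − 3 = -2.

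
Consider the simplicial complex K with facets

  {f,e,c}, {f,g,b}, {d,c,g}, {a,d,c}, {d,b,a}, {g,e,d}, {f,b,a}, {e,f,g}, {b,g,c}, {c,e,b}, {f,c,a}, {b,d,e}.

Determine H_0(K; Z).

We work with the vertex ordering a < b < c < d < e < f < g. The simplices of K, each written with vertices in increasing order, are:

  0-simplices (7): a, b, c, d, e, f, g
  1-simplices (18): ab, ac, ad, af, bc, bd, be, bf, bg, cd, ce, cf, cg, de, dg, ef, eg, fg
  2-simplices (12): abd, abf, acd, acf, bce, bcg, bde, bfg, cdg, cef, deg, efg

so the chain groups are C_0 ≅ Z^7, C_1 ≅ Z^18, C_2 ≅ Z^12.

The boundary map ∂_1: C_1 → C_0 is given by ∂[p,q] = [q] − [p].
This gives a 7×18 integer matrix of rank 6; reducing to Smith normal form yields diagonal entries (1,1,1,1,1,1).

∂_2: C_2 → C_1 maps a triangle to the signed sum of its edges. For instance
  ∂bde = de − be + bd,
  ∂abf = bf − af + ab.
The 18×12 boundary matrix has rank 12 and Smith normal form diag(1,1,1,1,1,1,1,1,1,1,1,2).

From H_k ≅ ker(∂_k) / im(∂_{k+1}) we obtain:

  H_0: rank C_0 − rank ∂_1 = 7 − 6 = 1, and the invariant factors of ∂_1 are all 1, so H_0 ≅ Z.

H_0 ≅ Z.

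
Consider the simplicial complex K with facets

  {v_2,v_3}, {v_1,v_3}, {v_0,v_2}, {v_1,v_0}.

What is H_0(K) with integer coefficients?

H_0 ≅ Z.

Fix the vertex order v_0 < v_1 < v_2 < v_3 and write every simplex with vertices in increasing order. Then dim K = 1 and the simplices of K are:

  0-simplices (4): [v_0], [v_1], [v_2], [v_3]
  1-simplices (4): [v_0,v_1], [v_0,v_2], [v_1,v_3], [v_2,v_3]

Hence C_0 ≅ Z^4, C_1 ≅ Z^4.

∂_1: C_1 → C_0 maps an edge to its endpoints' difference, ∂[p,q] = q − p. For instance
  ∂[v_0,v_2] = [v_2] − [v_0].
The resulting 4×4 matrix has rank 3, and its Smith normal form has invariant factors (1,1,1).

From H_k ≅ ker(∂_k) / im(∂_{k+1}) we obtain:

  H_0: rank C_0 − rank ∂_1 = 4 − 3 = 1, and the invariant factors of ∂_1 are all 1, so H_0 ≅ Z.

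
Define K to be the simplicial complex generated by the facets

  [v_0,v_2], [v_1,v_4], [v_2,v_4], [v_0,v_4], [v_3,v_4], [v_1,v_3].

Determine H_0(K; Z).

Fix the vertex order v_0 < v_1 < v_2 < v_3 < v_4 and write every simplex with vertices in increasing order. Then dim K = 1 and the simplices of K are:

  0-simplices (5): [v_0], [v_1], [v_2], [v_3], [v_4]
  1-simplices (6): [v_0,v_2], [v_0,v_4], [v_1,v_3], [v_1,v_4], [v_2,v_4], [v_3,v_4]

giving chain groups C_0 ≅ Z^5, C_1 ≅ Z^6.

Boundary ∂_1: C_1 → C_0 maps an edge to its endpoints' difference, ∂[p,q] = q − p. For instance
  ∂[v_0,v_4] = [v_4] − [v_0].
This gives a 5×6 integer matrix of rank 4; reducing to Smith normal form yields diagonal entries (1,1,1,1).

Now H_k = ker ∂_k / im ∂_{k+1}, so:

  H_0: rank C_0 − rank ∂_1 = 5 − 4 = 1, and the invariant factors of ∂_1 are all 1, so H_0 ≅ Z.

H_0 = Z.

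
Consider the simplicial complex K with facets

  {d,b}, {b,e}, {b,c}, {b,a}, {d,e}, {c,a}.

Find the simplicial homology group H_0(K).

K has 5 vertices, 6 edges.
rank ∂_0 = 0, rank ∂_1 = 4 ⇒ b_0 = 5 − 0 − 4 = 1; all invariant factors of ∂_1 are 1 so no torsion. So H_0 ≅ Z.

H_0 ≅ Z.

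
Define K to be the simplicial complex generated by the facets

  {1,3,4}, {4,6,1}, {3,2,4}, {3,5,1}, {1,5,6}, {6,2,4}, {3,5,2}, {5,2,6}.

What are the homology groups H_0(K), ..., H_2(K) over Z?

H_0 = Z,  H_1 = 0,  H_2 = Z.

Order the vertices as 1 < 2 < 3 < 4 < 5 < 6. Listing each simplex with vertices in this order, K has dimension 2 with simplices:

  0-simplices (6): [1], [2], [3], [4], [5], [6]
  1-simplices (12): [1,3], [1,4], [1,5], [1,6], [2,3], [2,4], [2,5], [2,6], [3,4], [3,5], [4,6], [5,6]
  2-simplices (8): [1,3,4], [1,3,5], [1,4,6], [1,5,6], [2,3,4], [2,3,5], [2,4,6], [2,5,6]

Hence C_0 ≅ Z^6, C_1 ≅ Z^12, C_2 ≅ Z^8.

Boundary ∂_1: C_1 → C_0 is given by ∂[p,q] = [q] − [p]. For instance
  ∂[3,5] = [5] − [3].
The 6×12 boundary matrix has rank 5 and Smith normal form diag(1,1,1,1,1).

Boundary ∂_2: C_2 → C_1 sends each 2-simplex [p,q,r] to [q,r] − [p,r] + [p,q]. For instance
  ∂[2,3,4] = [3,4] − [2,4] + [2,3],
  ∂[2,3,5] = [3,5] − [2,5] + [2,3].
The resulting 12×8 matrix has rank 7, and its Smith normal form has invariant factors (1,1,1,1,1,1,1).

Computing H_k = (kernel of ∂_k) / (image of ∂_{k+1}):

  H_0: rank C_0 − rank ∂_1 = 6 − 5 = 1, and the invariant factors of ∂_1 are all 1, so H_0 ≅ Z.
  H_1: rank ker ∂_1 − rank ∂_2 = (12 − 5) − 7 = 0, and the invariant factors of ∂_2 are all 1, so H_1 ≅ 0.
  H_2: rank ker ∂_2 − rank ∂_3 = (8 − 7) − 0 = 1, and there is no ∂_3, so H_2 ≅ Z.

(K is a triangulation of the 2-sphere S^2.)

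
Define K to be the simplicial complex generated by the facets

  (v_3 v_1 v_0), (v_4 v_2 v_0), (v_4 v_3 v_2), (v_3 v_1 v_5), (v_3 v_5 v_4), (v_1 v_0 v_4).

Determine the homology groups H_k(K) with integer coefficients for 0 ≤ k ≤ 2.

H_0 ≅ Z,  H_1 ≅ Z,  H_2 = 0.

Take the total order v_0 < v_1 < v_2 < v_3 < v_4 < v_5 on the vertex set. Then K (dimension 2) consists of the simplices:

  0-simplices (6): [v_0], [v_1], [v_2], [v_3], [v_4], [v_5]
  1-simplices (12): [v_0,v_1], [v_0,v_2], [v_0,v_3], [v_0,v_4], [v_1,v_3], [v_1,v_4], [v_1,v_5], [v_2,v_3], [v_2,v_4], [v_3,v_4], [v_3,v_5], [v_4,v_5]
  2-simplices (6): [v_0,v_1,v_3], [v_0,v_1,v_4], [v_0,v_2,v_4], [v_1,v_3,v_5], [v_2,v_3,v_4], [v_3,v_4,v_5]

Hence C_0 ≅ Z^6, C_1 ≅ Z^12, C_2 ≅ Z^6.

The boundary map ∂_1: C_1 → C_0 maps an edge to its endpoints' difference, ∂[p,q] = q − p. For instance
  ∂[v_2,v_4] = [v_4] − [v_2].
The resulting 6×12 matrix has rank 5, and its Smith normal form has invariant factors (1,1,1,1,1).

The boundary map ∂_2: C_2 → C_1 acts by ∂[p,q,r] = [q,r] − [p,r] + [p,q]. For instance
  ∂[v_0,v_1,v_3] = [v_1,v_3] − [v_0,v_3] + [v_0,v_1],
  ∂[v_3,v_4,v_5] = [v_4,v_5] − [v_3,v_5] + [v_3,v_4].
This gives a 12×6 integer matrix of rank 6; reducing to Smith normal form yields diagonal entries (1,1,1,1,1,1).

Reading off H_k = ker ∂_k / im ∂_{k+1}:

  H_0: rank C_0 − rank ∂_1 = 6 − 5 = 1, and the invariant factors of ∂_1 are all 1, so H_0 ≅ Z.
  H_1: rank ker ∂_1 − rank ∂_2 = (12 − 5) − 6 = 1, and the invariant factors of ∂_2 are all 1, so H_1 ≅ Z.
  H_2: rank ker ∂_2 − rank ∂_3 = (6 − 6) − 0 = 0, and there is no ∂_3, so H_2 ≅ 0.

(K is a triangulation of the cylinder S^1 x I.)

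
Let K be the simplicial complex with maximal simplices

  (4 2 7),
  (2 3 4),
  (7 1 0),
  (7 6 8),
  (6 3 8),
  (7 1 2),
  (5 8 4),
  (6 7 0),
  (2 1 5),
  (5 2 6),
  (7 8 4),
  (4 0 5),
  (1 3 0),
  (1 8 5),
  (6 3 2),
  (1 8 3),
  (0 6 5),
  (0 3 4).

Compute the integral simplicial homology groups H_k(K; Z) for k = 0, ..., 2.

Order the vertices as 0 < 1 < 2 < 3 < 4 < 5 < 6 < 7 < 8. Listing each simplex with vertices in this order, K has dimension 2 with simplices:

  0-simplices (9): [0], [1], [2], [3], [4], [5], [6], [7], [8]
  1-simplices (27): (27 of them)
  2-simplices (18): [0,1,3], [0,1,7], [0,3,4], [0,4,5], [0,5,6], [0,6,7], [1,2,5], [1,2,7], [1,3,8], [1,5,8], [2,3,4], [2,3,6], [2,4,7], [2,5,6], [3,6,8], [4,5,8], [4,7,8], [6,7,8]

giving chain groups C_0 ≅ Z^9, C_1 ≅ Z^27, C_2 ≅ Z^18.

The boundary map ∂_1: C_1 → C_0 is given by ∂[p,q] = [q] − [p].
The 9×27 boundary matrix has rank 8 and Smith normal form diag(1,1,1,1,1,1,1,1).

∂_2: C_2 → C_1 maps a triangle to the signed sum of its edges. For instance
  ∂[4,5,8] = [5,8] − [4,8] + [4,5],
  ∂[1,2,7] = [2,7] − [1,7] + [1,2].
As a 27×18 matrix over Z this has rank 17, with invariant factors (1,1,1,1,1,1,1,1,1,1,1,1,1,1,1,1,1).

Now H_k = ker ∂_k / im ∂_{k+1}, so:

  H_0: rank C_0 − rank ∂_1 = 9 − 8 = 1, and the invariant factors of ∂_1 are all 1, so H_0 ≅ Z.
  H_1: rank ker ∂_1 − rank ∂_2 = (27 − 8) − 17 = 2, and the invariant factors of ∂_2 are all 1, so H_1 ≅ Z^2.
  H_2: rank ker ∂_2 − rank ∂_3 = (18 − 17) − 0 = 1, and there is no ∂_3, so H_2 ≅ Z.

(K is a triangulation of the torus T^2.)

H_0 = Z,  H_1 = Z^2,  H_2 = Z.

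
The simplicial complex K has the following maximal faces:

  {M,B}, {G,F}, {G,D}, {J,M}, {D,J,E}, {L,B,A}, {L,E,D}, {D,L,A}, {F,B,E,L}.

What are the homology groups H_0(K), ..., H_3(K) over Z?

H_0 ≅ Z,  H_1 ≅ Z^2,  H_2 = 0,  H_3 = 0.

Fix the vertex order A < B < D < E < F < G < J < L < M and write every simplex with vertices in increasing order. Then dim K = 3 and the simplices of K are:

  0-simplices (9): A, B, D, E, F, G, J, L, M
  1-simplices (17): AB, AD, AL, BE, BF, BL, BM, DE, DG, DJ, DL, EF, EJ, EL, FG, FL, JM
  2-simplices (8): ABL, ADL, BEF, BEL, BFL, DEJ, DEL, EFL
  3-simplices (1): BEFL

giving chain groups C_0 ≅ Z^9, C_1 ≅ Z^17, C_2 ≅ Z^8, C_3 ≅ Z^1.

The boundary map ∂_1: C_1 → C_0 is given by ∂[p,q] = [q] − [p]. For instance
  ∂FG = G − F.
The resulting 9×17 matrix has rank 8, and its Smith normal form has invariant factors (1,1,1,1,1,1,1,1).

∂_2: C_2 → C_1 sends each 2-simplex [p,q,r] to [q,r] − [p,r] + [p,q]. For instance
  ∂DEL = EL − DL + DE,
  ∂BEL = EL − BL + BE.
This gives a 17×8 integer matrix of rank 7; reducing to Smith normal form yields diagonal entries (1,1,1,1,1,1,1).

Boundary ∂_3: C_3 → C_2 sends each 3-simplex σ to the alternating sum Σ_i (−1)^i (σ with its i-th vertex removed). For instance
  ∂BEFL = EFL − BFL + BEL − BEF.
The 8×1 boundary matrix has rank 1 and Smith normal form diag(1).

Now H_k = ker ∂_k / im ∂_{k+1}, so:

  H_0: rank C_0 − rank ∂_1 = 9 − 8 = 1, and the invariant factors of ∂_1 are all 1, so H_0 = Z.
  H_1: rank ker ∂_1 − rank ∂_2 = (17 − 8) − 7 = 2, and the invariant factors of ∂_2 are all 1, so H_1 = Z^2.
  H_2: rank ker ∂_2 − rank ∂_3 = (8 − 7) − 1 = 0, and the invariant factors of ∂_3 are all 1, so H_2 = 0.
  H_3: rank ker ∂_3 − rank ∂_4 = (1 − 1) − 0 = 0, and there is no ∂_4, so H_3 = 0.

As a check, the Euler characteristic is 9 − 17 + 8 − 1 = -1, which agrees with 1 − 2 + 0 − 0 = -1.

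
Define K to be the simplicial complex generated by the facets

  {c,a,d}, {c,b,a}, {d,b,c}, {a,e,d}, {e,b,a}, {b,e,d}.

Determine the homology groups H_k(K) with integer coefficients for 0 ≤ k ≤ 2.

H_0 = Z,  H_1 = 0,  H_2 = Z.

Order the vertices as a < b < c < d < e. Listing each simplex with vertices in this order, K has dimension 2 with simplices:

  0-simplices (5): a, b, c, d, e
  1-simplices (9): ab, ac, ad, ae, bc, bd, be, cd, de
  2-simplices (6): abc, abe, acd, ade, bcd, bde

so the chain groups are C_0 ≅ Z^5, C_1 ≅ Z^9, C_2 ≅ Z^6.

∂_1: C_1 → C_0 sends each edge [p,q] (with p < q) to q − p.
The resulting 5×9 matrix has rank 4, and its Smith normal form has invariant factors (1,1,1,1).

The boundary map ∂_2: C_2 → C_1 acts by ∂[p,q,r] = [q,r] − [p,r] + [p,q]. For instance
  ∂abc = bc − ac + ab,
  ∂bcd = cd − bd + bc.
As a 9×6 matrix over Z this has rank 5, with invariant factors (1,1,1,1,1).

Computing H_k = (kernel of ∂_k) / (image of ∂_{k+1}):

  H_0: rank C_0 − rank ∂_1 = 5 − 4 = 1, and the invariant factors of ∂_1 are all 1, so H_0 = Z.
  H_1: rank ker ∂_1 − rank ∂_2 = (9 − 4) − 5 = 0, and the invariant factors of ∂_2 are all 1, so H_1 = 0.
  H_2: rank ker ∂_2 − rank ∂_3 = (6 − 5) − 0 = 1, and there is no ∂_3, so H_2 = Z.

As a check, the Euler characteristic is 5 − 9 + 6 = 2, which agrees with 1 − 0 + 1 = 2.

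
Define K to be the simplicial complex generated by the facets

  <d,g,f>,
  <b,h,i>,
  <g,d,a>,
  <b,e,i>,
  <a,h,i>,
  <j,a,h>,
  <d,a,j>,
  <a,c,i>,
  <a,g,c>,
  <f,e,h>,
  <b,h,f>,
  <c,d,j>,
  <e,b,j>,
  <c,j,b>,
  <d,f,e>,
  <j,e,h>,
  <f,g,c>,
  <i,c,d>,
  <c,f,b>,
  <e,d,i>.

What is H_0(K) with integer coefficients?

Take the total order a < b < c < d < e < f < g < h < i < j on the vertex set. Then K (dimension 2) consists of the simplices:

  0-simplices (10): a, b, c, d, e, f, g, h, i, j
  1-simplices (30): ac, ad, ag, ah, ai, aj, bc, be, bf, bh, bi, bj, cd, cf, cg, ci, cj, de, df, dg, di, dj, ef, eh, ei, ej, fg, fh, hi, hj
  2-simplices (20): acg, aci, adg, adj, ahi, ahj, bcf, bcj, bei, bej, bfh, bhi, cdi, cdj, cfg, def, dei, dfg, efh, ehj

giving chain groups C_0 ≅ Z^10, C_1 ≅ Z^30, C_2 ≅ Z^20.

Boundary ∂_1: C_1 → C_0 maps an edge to its endpoints' difference, ∂[p,q] = q − p. For instance
  ∂fg = g − f.
As a 10×30 matrix over Z this has rank 9, with invariant factors (1,1,1,1,1,1,1,1,1).

∂_2: C_2 → C_1 sends each 2-simplex [p,q,r] to [q,r] − [p,r] + [p,q]. For instance
  ∂cfg = fg − cg + cf,
  ∂cdi = di − ci + cd.
As a 30×20 matrix over Z this has rank 20, with invariant factors (1,1,1,1,1,1,1,1,1,1,1,1,1,1,1,1,1,1,1,2).

Computing H_k = (kernel of ∂_k) / (image of ∂_{k+1}):

  H_0: rank C_0 − rank ∂_1 = 10 − 9 = 1, and the invariant factors of ∂_1 are all 1, so H_0 = Z.

H_0 ≅ Z.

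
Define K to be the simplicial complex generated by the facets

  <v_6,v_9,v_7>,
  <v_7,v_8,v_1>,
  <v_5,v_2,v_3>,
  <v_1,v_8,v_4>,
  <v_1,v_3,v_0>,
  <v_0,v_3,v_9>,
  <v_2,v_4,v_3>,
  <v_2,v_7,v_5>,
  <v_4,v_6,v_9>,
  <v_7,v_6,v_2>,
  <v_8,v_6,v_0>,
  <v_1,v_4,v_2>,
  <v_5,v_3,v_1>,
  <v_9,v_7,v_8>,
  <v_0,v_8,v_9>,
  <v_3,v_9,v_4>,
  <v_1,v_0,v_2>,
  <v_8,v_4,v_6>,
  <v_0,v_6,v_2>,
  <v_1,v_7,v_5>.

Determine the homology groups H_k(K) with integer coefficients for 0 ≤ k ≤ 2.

K has 10 vertices, 30 edges, 20 triangles.
rank ∂_0 = 0, rank ∂_1 = 9 ⇒ b_0 = 10 − 0 − 9 = 1; all invariant factors of ∂_1 are 1 so no torsion. So H_0 ≅ Z.
rank ∂_1 = 9, rank ∂_2 = 20 ⇒ b_1 = 30 − 9 − 20 = 1; ∂_2 has invariant factor(s) [2] giving torsion. So H_1 ≅ Z × Z/2.
rank ∂_2 = 20, rank ∂_3 = 0 ⇒ b_2 = 20 − 20 − 0 = 0. So H_2 ≅ 0.

H_0 ≅ Z,  H_1 ≅ Z × Z/2,  H_2 = 0.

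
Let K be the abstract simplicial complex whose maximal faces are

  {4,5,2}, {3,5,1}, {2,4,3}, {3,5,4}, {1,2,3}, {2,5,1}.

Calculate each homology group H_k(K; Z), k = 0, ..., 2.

We work with the vertex ordering 1 < 2 < 3 < 4 < 5. The simplices of K, each written with vertices in increasing order, are:

  0-simplices (5): [1], [2], [3], [4], [5]
  1-simplices (9): [1,2], [1,3], [1,5], [2,3], [2,4], [2,5], [3,4], [3,5], [4,5]
  2-simplices (6): [1,2,3], [1,2,5], [1,3,5], [2,3,4], [2,4,5], [3,4,5]

Hence C_0 ≅ Z^5, C_1 ≅ Z^9, C_2 ≅ Z^6.

Boundary ∂_1: C_1 → C_0 maps an edge to its endpoints' difference, ∂[p,q] = q − p.
This gives a 5×9 integer matrix of rank 4; reducing to Smith normal form yields diagonal entries (1,1,1,1).

Boundary ∂_2: C_2 → C_1 acts by ∂[p,q,r] = [q,r] − [p,r] + [p,q]. For instance
  ∂[1,2,3] = [2,3] − [1,3] + [1,2],
  ∂[1,2,5] = [2,5] − [1,5] + [1,2].
This gives a 9×6 integer matrix of rank 5; reducing to Smith normal form yields diagonal entries (1,1,1,1,1).

Now H_k = ker ∂_k / im ∂_{k+1}, so:

  H_0: rank C_0 − rank ∂_1 = 5 − 4 = 1, and the invariant factors of ∂_1 are all 1, so H_0 = Z.
  H_1: rank ker ∂_1 − rank ∂_2 = (9 − 4) − 5 = 0, and the invariant factors of ∂_2 are all 1, so H_1 = 0.
  H_2: rank ker ∂_2 − rank ∂_3 = (6 − 5) − 0 = 1, and there is no ∂_3, so H_2 = Z.

As a check, the Euler characteristic is 5 − 9 + 6 = 2, which agrees with 1 − 0 + 1 = 2.

H_0 ≅ Z,  H_1 = 0,  H_2 ≅ Z.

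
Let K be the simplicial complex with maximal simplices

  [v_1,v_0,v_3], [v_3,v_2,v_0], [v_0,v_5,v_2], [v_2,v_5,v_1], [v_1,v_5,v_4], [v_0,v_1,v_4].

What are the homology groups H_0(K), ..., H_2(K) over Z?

We work with the vertex ordering v_0 < v_1 < v_2 < v_3 < v_4 < v_5. The simplices of K, each written with vertices in increasing order, are:

  0-simplices (6): [v_0], [v_1], [v_2], [v_3], [v_4], [v_5]
  1-simplices (12): [v_0,v_1], [v_0,v_2], [v_0,v_3], [v_0,v_4], [v_0,v_5], [v_1,v_2], [v_1,v_3], [v_1,v_4], [v_1,v_5], [v_2,v_3], [v_2,v_5], [v_4,v_5]
  2-simplices (6): [v_0,v_1,v_3], [v_0,v_1,v_4], [v_0,v_2,v_3], [v_0,v_2,v_5], [v_1,v_2,v_5], [v_1,v_4,v_5]

Hence C_0 ≅ Z^6, C_1 ≅ Z^12, C_2 ≅ Z^6.

The boundary map ∂_1: C_1 → C_0 maps an edge to its endpoints' difference, ∂[p,q] = q − p. For instance
  ∂[v_1,v_2] = [v_2] − [v_1].
The resulting 6×12 matrix has rank 5, and its Smith normal form has invariant factors (1,1,1,1,1).

∂_2: C_2 → C_1 maps a triangle to the signed sum of its edges. For instance
  ∂[v_0,v_2,v_5] = [v_2,v_5] − [v_0,v_5] + [v_0,v_2],
  ∂[v_0,v_1,v_3] = [v_1,v_3] − [v_0,v_3] + [v_0,v_1].
As a 12×6 matrix over Z this has rank 6, with invariant factors (1,1,1,1,1,1).

Reading off H_k = ker ∂_k / im ∂_{k+1}:

  H_0: rank C_0 − rank ∂_1 = 6 − 5 = 1, and the invariant factors of ∂_1 are all 1, so H_0 ≅ Z.
  H_1: rank ker ∂_1 − rank ∂_2 = (12 − 5) − 6 = 1, and the invariant factors of ∂_2 are all 1, so H_1 ≅ Z.
  H_2: rank ker ∂_2 − rank ∂_3 = (6 − 6) − 0 = 0, and there is no ∂_3, so H_2 ≅ 0.

H_0 ≅ Z,  H_1 ≅ Z,  H_2 = 0.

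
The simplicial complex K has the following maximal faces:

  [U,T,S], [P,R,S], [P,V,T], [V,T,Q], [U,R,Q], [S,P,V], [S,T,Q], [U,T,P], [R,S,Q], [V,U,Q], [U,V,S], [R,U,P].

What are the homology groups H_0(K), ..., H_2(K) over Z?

H_0 ≅ Z,  H_1 ≅ Z/2,  H_2 = 0.

Take the total order P < Q < R < S < T < U < V on the vertex set. Then K (dimension 2) consists of the simplices:

  0-simplices (7): P, Q, R, S, T, U, V
  1-simplices (18): PR, PS, PT, PU, PV, QR, QS, QT, QU, QV, RS, RU, ST, SU, SV, TU, TV, UV
  2-simplices (12): PRS, PRU, PSV, PTU, PTV, QRS, QRU, QST, QTV, QUV, STU, SUV

so the chain groups are C_0 ≅ Z^7, C_1 ≅ Z^18, C_2 ≅ Z^12.

Boundary ∂_1: C_1 → C_0 maps an edge to its endpoints' difference, ∂[p,q] = q − p.
This gives a 7×18 integer matrix of rank 6; reducing to Smith normal form yields diagonal entries (1,1,1,1,1,1).

The boundary map ∂_2: C_2 → C_1 acts by ∂[p,q,r] = [q,r] − [p,r] + [p,q]. For instance
  ∂PRU = RU − PU + PR,
  ∂PTV = TV − PV + PT.
The 18×12 boundary matrix has rank 12 and Smith normal form diag(1,1,1,1,1,1,1,1,1,1,1,2).

Computing H_k = (kernel of ∂_k) / (image of ∂_{k+1}):

  H_0: rank C_0 − rank ∂_1 = 7 − 6 = 1, and the invariant factors of ∂_1 are all 1, so H_0 = Z.
  H_1: rank ker ∂_1 − rank ∂_2 = (18 − 6) − 12 = 0, and ∂_2 has invariant factor 2 > 1, so H_1 = Z/2.
  H_2: rank ker ∂_2 − rank ∂_3 = (12 − 12) − 0 = 0, and there is no ∂_3, so H_2 = 0.

As a check, the Euler characteristic is 7 − 18 + 12 = 1, which agrees with 1 − 0 + 0 = 1.
(K is a triangulation of the real projective plane RP^2.)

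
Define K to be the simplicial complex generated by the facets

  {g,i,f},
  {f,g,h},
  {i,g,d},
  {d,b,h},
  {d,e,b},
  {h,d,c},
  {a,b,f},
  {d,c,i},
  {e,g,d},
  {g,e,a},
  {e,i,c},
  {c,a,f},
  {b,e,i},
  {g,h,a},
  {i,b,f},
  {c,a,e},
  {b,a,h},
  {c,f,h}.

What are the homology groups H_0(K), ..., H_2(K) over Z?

H_0 = Z,  H_1 = Z ⊕ Z_2,  H_2 = 0.

K has 9 vertices, 27 edges, 18 triangles.
rank ∂_0 = 0, rank ∂_1 = 8 ⇒ b_0 = 9 − 0 − 8 = 1; all invariant factors of ∂_1 are 1 so no torsion. So H_0 ≅ Z.
rank ∂_1 = 8, rank ∂_2 = 18 ⇒ b_1 = 27 − 8 − 18 = 1; ∂_2 has invariant factor(s) [2] giving torsion. So H_1 ≅ Z ⊕ Z_2.
rank ∂_2 = 18, rank ∂_3 = 0 ⇒ b_2 = 18 − 18 − 0 = 0. So H_2 ≅ 0.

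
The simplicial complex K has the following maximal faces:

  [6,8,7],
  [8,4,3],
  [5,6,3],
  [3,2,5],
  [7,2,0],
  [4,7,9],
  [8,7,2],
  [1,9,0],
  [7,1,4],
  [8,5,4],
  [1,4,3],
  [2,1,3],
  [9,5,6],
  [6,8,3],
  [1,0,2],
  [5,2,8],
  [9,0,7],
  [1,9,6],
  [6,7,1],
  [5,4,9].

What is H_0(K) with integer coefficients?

H_0 = Z.

K has 10 vertices, 30 edges, 20 triangles.
rank ∂_0 = 0, rank ∂_1 = 9 ⇒ b_0 = 10 − 0 − 9 = 1; all invariant factors of ∂_1 are 1 so no torsion. So H_0 = Z.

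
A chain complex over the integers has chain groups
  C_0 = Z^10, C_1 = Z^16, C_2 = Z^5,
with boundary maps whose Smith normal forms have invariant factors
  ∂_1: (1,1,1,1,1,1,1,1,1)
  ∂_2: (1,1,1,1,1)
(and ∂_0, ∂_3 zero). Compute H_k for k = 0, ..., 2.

H_0 = Z,  H_1 = Z^2,  H_2 = 0.

H_0: b_0 = 10 − 0 − 9 = 1; torsion from ∂_1 factors > 1: none. So H_0 = Z.
H_1: b_1 = 16 − 9 − 5 = 2; torsion from ∂_2 factors > 1: none. So H_1 = Z^2.
H_2: b_2 = 5 − 5 − 0 = 0; torsion from ∂_3 factors > 1: none. So H_2 = 0.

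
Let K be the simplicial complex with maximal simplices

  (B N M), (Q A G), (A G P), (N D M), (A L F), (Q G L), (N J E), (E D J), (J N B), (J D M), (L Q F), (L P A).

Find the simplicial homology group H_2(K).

H_2 ≅ 0.

We work with the vertex ordering A < B < D < E < F < G < J < L < M < N < P < Q. The simplices of K, each written with vertices in increasing order, are:

  0-simplices (12): A, B, D, E, F, G, J, L, M, N, P, Q
  1-simplices (24): AF, AG, AL, AP, AQ, BJ, BM, BN, DE, DJ, DM, DN, EJ, EN, FL, FQ, GL, GP, GQ, JM, JN, LP, LQ, MN
  2-simplices (12): AFL, AGP, AGQ, ALP, BJN, BMN, DEJ, DJM, DMN, EJN, FLQ, GLQ

Hence C_0 ≅ Z^12, C_1 ≅ Z^24, C_2 ≅ Z^12.

The boundary map ∂_1: C_1 → C_0 is given by ∂[p,q] = [q] − [p].
As a 12×24 matrix over Z this has rank 10, with invariant factors (1,1,1,1,1,1,1,1,1,1).

∂_2: C_2 → C_1 acts by ∂[p,q,r] = [q,r] − [p,r] + [p,q]. For instance
  ∂AFL = FL − AL + AF,
  ∂ALP = LP − AP + AL.
As a 24×12 matrix over Z this has rank 12, with invariant factors (1,1,1,1,1,1,1,1,1,1,1,1).

Now H_k = ker ∂_k / im ∂_{k+1}, so:

  H_2: rank ker ∂_2 − rank ∂_3 = (12 − 12) − 0 = 0, and there is no ∂_3, so H_2 ≅ 0.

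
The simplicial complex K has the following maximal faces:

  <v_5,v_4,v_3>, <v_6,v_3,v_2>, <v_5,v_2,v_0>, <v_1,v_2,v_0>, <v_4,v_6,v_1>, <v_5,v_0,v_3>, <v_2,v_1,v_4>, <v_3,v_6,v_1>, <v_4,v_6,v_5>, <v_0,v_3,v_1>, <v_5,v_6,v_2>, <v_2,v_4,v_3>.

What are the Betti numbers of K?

Take the total order v_0 < v_1 < v_2 < v_3 < v_4 < v_5 < v_6 on the vertex set. Then K (dimension 2) consists of the simplices:

  0-simplices (7): [v_0], [v_1], [v_2], [v_3], [v_4], [v_5], [v_6]
  1-simplices (18): (18 of them)
  2-simplices (12): (12 of them)

Hence C_0 ≅ Z^7, C_1 ≅ Z^18, C_2 ≅ Z^12.

Boundary ∂_1: C_1 → C_0 maps an edge to its endpoints' difference, ∂[p,q] = q − p. For instance
  ∂[v_1,v_4] = [v_4] − [v_1].
The 7×18 boundary matrix has rank 6 and Smith normal form diag(1,1,1,1,1,1).

Boundary ∂_2: C_2 → C_1 sends each 2-simplex [p,q,r] to [q,r] − [p,r] + [p,q]. For instance
  ∂[v_4,v_5,v_6] = [v_5,v_6] − [v_4,v_6] + [v_4,v_5],
  ∂[v_0,v_2,v_5] = [v_2,v_5] − [v_0,v_5] + [v_0,v_2].
This gives a 18×12 integer matrix of rank 12; reducing to Smith normal form yields diagonal entries (1,1,1,1,1,1,1,1,1,1,1,2).

Now H_k = ker ∂_k / im ∂_{k+1}, so:

  H_0: rank C_0 − rank ∂_1 = 7 − 6 = 1, and the invariant factors of ∂_1 are all 1, so H_0 ≅ Z.
  H_1: rank ker ∂_1 − rank ∂_2 = (18 − 6) − 12 = 0, and ∂_2 has invariant factor 2 > 1, so H_1 ≅ Z/2Z.
  H_2: rank ker ∂_2 − rank ∂_3 = (12 − 12) − 0 = 0, and there is no ∂_3, so H_2 ≅ 0.

Hence the Betti numbers are b_0 = 1, b_1 = 0, b_2 = 0.

b_0 = 1, b_1 = 0, b_2 = 0.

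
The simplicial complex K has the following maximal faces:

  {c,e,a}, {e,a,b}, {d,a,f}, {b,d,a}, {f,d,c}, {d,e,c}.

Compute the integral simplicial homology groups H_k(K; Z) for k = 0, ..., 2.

H_0 = Z,  H_1 = Z,  H_2 = 0.

We work with the vertex ordering a < b < c < d < e < f. The simplices of K, each written with vertices in increasing order, are:

  0-simplices (6): a, b, c, d, e, f
  1-simplices (12): ab, ac, ad, ae, af, bd, be, cd, ce, cf, de, df
  2-simplices (6): abd, abe, ace, adf, cde, cdf

Hence C_0 ≅ Z^6, C_1 ≅ Z^12, C_2 ≅ Z^6.

∂_1: C_1 → C_0 sends each edge [p,q] (with p < q) to q − p. For instance
  ∂ad = d − a.
As a 6×12 matrix over Z this has rank 5, with invariant factors (1,1,1,1,1).

The boundary map ∂_2: C_2 → C_1 sends each 2-simplex [p,q,r] to [q,r] − [p,r] + [p,q]. For instance
  ∂cde = de − ce + cd,
  ∂cdf = df − cf + cd.
As a 12×6 matrix over Z this has rank 6, with invariant factors (1,1,1,1,1,1).

Reading off H_k = ker ∂_k / im ∂_{k+1}:

  H_0: rank C_0 − rank ∂_1 = 6 − 5 = 1, and the invariant factors of ∂_1 are all 1, so H_0 ≅ Z.
  H_1: rank ker ∂_1 − rank ∂_2 = (12 − 5) − 6 = 1, and the invariant factors of ∂_2 are all 1, so H_1 ≅ Z.
  H_2: rank ker ∂_2 − rank ∂_3 = (6 − 6) − 0 = 0, and there is no ∂_3, so H_2 ≅ 0.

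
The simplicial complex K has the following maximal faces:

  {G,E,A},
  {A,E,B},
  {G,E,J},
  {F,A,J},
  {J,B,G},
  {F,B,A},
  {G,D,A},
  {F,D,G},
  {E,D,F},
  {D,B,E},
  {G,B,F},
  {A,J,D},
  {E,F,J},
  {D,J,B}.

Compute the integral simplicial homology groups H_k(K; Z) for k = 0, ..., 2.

H_0 = Z,  H_1 = Z^2,  H_2 = Z.

Take the total order A < B < D < E < F < G < J on the vertex set. Then K (dimension 2) consists of the simplices:

  0-simplices (7): A, B, D, E, F, G, J
  1-simplices (21): AB, AD, AE, AF, AG, AJ, BD, BE, BF, BG, BJ, DE, DF, DG, DJ, EF, EG, EJ, FG, FJ, GJ
  2-simplices (14): ABE, ABF, ADG, ADJ, AEG, AFJ, BDE, BDJ, BFG, BGJ, DEF, DFG, EFJ, EGJ

Hence C_0 ≅ Z^7, C_1 ≅ Z^21, C_2 ≅ Z^14.

∂_1: C_1 → C_0 sends each edge [p,q] (with p < q) to q − p. For instance
  ∂DG = G − D.
The 7×21 boundary matrix has rank 6 and Smith normal form diag(1,1,1,1,1,1).

The boundary map ∂_2: C_2 → C_1 acts by ∂[p,q,r] = [q,r] − [p,r] + [p,q]. For instance
  ∂DEF = EF − DF + DE,
  ∂BFG = FG − BG + BF.
The resulting 21×14 matrix has rank 13, and its Smith normal form has invariant factors (1,1,1,1,1,1,1,1,1,1,1,1,1).

Computing H_k = (kernel of ∂_k) / (image of ∂_{k+1}):

  H_0: rank C_0 − rank ∂_1 = 7 − 6 = 1, and the invariant factors of ∂_1 are all 1, so H_0 ≅ Z.
  H_1: rank ker ∂_1 − rank ∂_2 = (21 − 6) − 13 = 2, and the invariant factors of ∂_2 are all 1, so H_1 ≅ Z^2.
  H_2: rank ker ∂_2 − rank ∂_3 = (14 − 13) − 0 = 1, and there is no ∂_3, so H_2 ≅ Z.

As a check, the Euler characteristic is 7 − 21 + 14 = 0, which agrees with 1 − 2 + 1 = 0.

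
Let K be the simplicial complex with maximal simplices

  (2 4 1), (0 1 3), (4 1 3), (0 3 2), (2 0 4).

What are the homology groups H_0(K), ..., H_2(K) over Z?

Take the total order 0 < 1 < 2 < 3 < 4 on the vertex set. Then K (dimension 2) consists of the simplices:

  0-simplices (5): [0], [1], [2], [3], [4]
  1-simplices (10): [0,1], [0,2], [0,3], [0,4], [1,2], [1,3], [1,4], [2,3], [2,4], [3,4]
  2-simplices (5): [0,1,3], [0,2,3], [0,2,4], [1,2,4], [1,3,4]

giving chain groups C_0 ≅ Z^5, C_1 ≅ Z^10, C_2 ≅ Z^5.

The boundary map ∂_1: C_1 → C_0 sends each edge [p,q] (with p < q) to q − p.
As a 5×10 matrix over Z this has rank 4, with invariant factors (1,1,1,1).

∂_2: C_2 → C_1 sends each 2-simplex [p,q,r] to [q,r] − [p,r] + [p,q]. For instance
  ∂[0,2,4] = [2,4] − [0,4] + [0,2],
  ∂[0,1,3] = [1,3] − [0,3] + [0,1].
The 10×5 boundary matrix has rank 5 and Smith normal form diag(1,1,1,1,1).

Reading off H_k = ker ∂_k / im ∂_{k+1}:

  H_0: rank C_0 − rank ∂_1 = 5 − 4 = 1, and the invariant factors of ∂_1 are all 1, so H_0 = Z.
  H_1: rank ker ∂_1 − rank ∂_2 = (10 − 4) − 5 = 1, and the invariant factors of ∂_2 are all 1, so H_1 = Z.
  H_2: rank ker ∂_2 − rank ∂_3 = (5 − 5) − 0 = 0, and there is no ∂_3, so H_2 = 0.

(K is a triangulation of the Möbius band.)

H_0 = Z,  H_1 = Z,  H_2 = 0.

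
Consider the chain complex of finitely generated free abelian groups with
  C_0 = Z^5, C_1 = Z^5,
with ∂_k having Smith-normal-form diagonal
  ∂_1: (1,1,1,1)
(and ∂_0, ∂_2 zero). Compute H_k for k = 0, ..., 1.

H_0: b_0 = 5 − 0 − 4 = 1; torsion from ∂_1 factors > 1: none. So H_0 ≅ Z.
H_1: b_1 = 5 − 4 − 0 = 1; torsion from ∂_2 factors > 1: none. So H_1 ≅ Z.

H_0 ≅ Z,  H_1 ≅ Z.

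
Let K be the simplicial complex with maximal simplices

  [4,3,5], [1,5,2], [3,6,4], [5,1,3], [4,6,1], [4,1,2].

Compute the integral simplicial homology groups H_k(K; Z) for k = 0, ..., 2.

We work with the vertex ordering 1 < 2 < 3 < 4 < 5 < 6. The simplices of K, each written with vertices in increasing order, are:

  0-simplices (6): [1], [2], [3], [4], [5], [6]
  1-simplices (12): [1,2], [1,3], [1,4], [1,5], [1,6], [2,4], [2,5], [3,4], [3,5], [3,6], [4,5], [4,6]
  2-simplices (6): [1,2,4], [1,2,5], [1,3,5], [1,4,6], [3,4,5], [3,4,6]

Hence C_0 ≅ Z^6, C_1 ≅ Z^12, C_2 ≅ Z^6.

The boundary map ∂_1: C_1 → C_0 maps an edge to its endpoints' difference, ∂[p,q] = q − p.
This gives a 6×12 integer matrix of rank 5; reducing to Smith normal form yields diagonal entries (1,1,1,1,1).

The boundary map ∂_2: C_2 → C_1 sends each 2-simplex [p,q,r] to [q,r] − [p,r] + [p,q]. For instance
  ∂[1,4,6] = [4,6] − [1,6] + [1,4],
  ∂[1,3,5] = [3,5] − [1,5] + [1,3].
This gives a 12×6 integer matrix of rank 6; reducing to Smith normal form yields diagonal entries (1,1,1,1,1,1).

Computing H_k = (kernel of ∂_k) / (image of ∂_{k+1}):

  H_0: rank C_0 − rank ∂_1 = 6 − 5 = 1, and the invariant factors of ∂_1 are all 1, so H_0 ≅ Z.
  H_1: rank ker ∂_1 − rank ∂_2 = (12 − 5) − 6 = 1, and the invariant factors of ∂_2 are all 1, so H_1 ≅ Z.
  H_2: rank ker ∂_2 − rank ∂_3 = (6 − 6) − 0 = 0, and there is no ∂_3, so H_2 ≅ 0.

H_0 = Z,  H_1 = Z,  H_2 = 0.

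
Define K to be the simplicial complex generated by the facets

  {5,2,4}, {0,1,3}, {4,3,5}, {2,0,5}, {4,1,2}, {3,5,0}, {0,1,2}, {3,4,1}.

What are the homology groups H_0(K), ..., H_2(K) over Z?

H_0 ≅ Z,  H_1 = 0,  H_2 ≅ Z.

K has 6 vertices, 12 edges, 8 triangles.
rank ∂_0 = 0, rank ∂_1 = 5 ⇒ b_0 = 6 − 0 − 5 = 1; all invariant factors of ∂_1 are 1 so no torsion. So H_0 = Z.
rank ∂_1 = 5, rank ∂_2 = 7 ⇒ b_1 = 12 − 5 − 7 = 0; all invariant factors of ∂_2 are 1 so no torsion. So H_1 = 0.
rank ∂_2 = 7, rank ∂_3 = 0 ⇒ b_2 = 8 − 7 − 0 = 1. So H_2 = Z.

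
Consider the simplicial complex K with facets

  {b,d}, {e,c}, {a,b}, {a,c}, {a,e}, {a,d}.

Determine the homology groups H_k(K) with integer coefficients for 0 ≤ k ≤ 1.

H_0 ≅ Z,  H_1 ≅ Z^2.

Take the total order a < b < c < d < e on the vertex set. Then K (dimension 1) consists of the simplices:

  0-simplices (5): a, b, c, d, e
  1-simplices (6): ab, ac, ad, ae, bd, ce

giving chain groups C_0 ≅ Z^5, C_1 ≅ Z^6.

The boundary map ∂_1: C_1 → C_0 maps an edge to its endpoints' difference, ∂[p,q] = q − p.
As a 5×6 matrix over Z this has rank 4, with invariant factors (1,1,1,1).

Reading off H_k = ker ∂_k / im ∂_{k+1}:

  H_0: rank C_0 − rank ∂_1 = 5 − 4 = 1, and the invariant factors of ∂_1 are all 1, so H_0 ≅ Z.
  H_1: rank ker ∂_1 − rank ∂_2 = (6 − 4) − 0 = 2, and there is no ∂_2, so H_1 ≅ Z^2.

(K is a triangulation of a wedge of 2 circles.)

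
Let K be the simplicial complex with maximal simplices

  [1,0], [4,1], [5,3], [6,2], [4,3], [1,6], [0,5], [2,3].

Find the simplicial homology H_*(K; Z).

Order the vertices as 0 < 1 < 2 < 3 < 4 < 5 < 6. Listing each simplex with vertices in this order, K has dimension 1 with simplices:

  0-simplices (7): [0], [1], [2], [3], [4], [5], [6]
  1-simplices (8): [0,1], [0,5], [1,4], [1,6], [2,3], [2,6], [3,4], [3,5]

Hence C_0 ≅ Z^7, C_1 ≅ Z^8.

Boundary ∂_1: C_1 → C_0 maps an edge to its endpoints' difference, ∂[p,q] = q − p. For instance
  ∂[0,1] = [1] − [0].
The resulting 7×8 matrix has rank 6, and its Smith normal form has invariant factors (1,1,1,1,1,1).

From H_k ≅ ker(∂_k) / im(∂_{k+1}) we obtain:

  H_0: rank C_0 − rank ∂_1 = 7 − 6 = 1, and the invariant factors of ∂_1 are all 1, so H_0 = Z.
  H_1: rank ker ∂_1 − rank ∂_2 = (8 − 6) − 0 = 2, and there is no ∂_2, so H_1 = Z^2.

As a check, the Euler characteristic is 7 − 8 = -1, which agrees with 1 − 2 = -1.

H_0 ≅ Z,  H_1 ≅ Z^2.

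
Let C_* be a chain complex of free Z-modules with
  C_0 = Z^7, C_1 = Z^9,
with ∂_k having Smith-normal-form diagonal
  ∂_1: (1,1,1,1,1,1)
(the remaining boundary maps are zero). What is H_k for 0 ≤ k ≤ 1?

H_0 ≅ Z,  H_1 ≅ Z^3.

H_0: b_0 = 7 − 0 − 6 = 1; torsion from ∂_1 factors > 1: none. So H_0 ≅ Z.
H_1: b_1 = 9 − 6 − 0 = 3; torsion from ∂_2 factors > 1: none. So H_1 ≅ Z^3.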